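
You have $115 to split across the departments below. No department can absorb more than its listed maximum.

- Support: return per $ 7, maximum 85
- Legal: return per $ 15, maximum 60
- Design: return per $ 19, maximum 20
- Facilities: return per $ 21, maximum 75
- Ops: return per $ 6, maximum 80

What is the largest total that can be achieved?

2255

Rank by return per $: Facilities 21 > Design 19 > Legal 15 > Support 7 > Ops 6.
Give Facilities 75 to hit its cap of 75 → 40 left.
Design takes 20 to reach its cap of 20 → 20 left.
Legal has room for 60 but only 20 remain, so it gets 20.
Total = 15×20 + 19×20 + 21×75 = 2255.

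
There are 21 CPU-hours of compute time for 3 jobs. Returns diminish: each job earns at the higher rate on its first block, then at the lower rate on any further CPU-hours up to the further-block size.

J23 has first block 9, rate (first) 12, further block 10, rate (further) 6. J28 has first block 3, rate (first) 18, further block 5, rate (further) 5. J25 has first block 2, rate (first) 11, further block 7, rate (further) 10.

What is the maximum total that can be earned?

Treat each block as its own option and order by rate: J28/tier1 18 > J23/tier1 12 > J25/tier1 11 > J25/tier2 10 > J23/tier2 6 > J28/tier2 5.
Fill J28 tier1 block (3 at 18) ; 18 left.
Fill J23 tier1 block (9 at 12) ; 9 left.
Fill J25 tier1 block (2 at 11) ; 7 left.
J25 tier2 at 10: fill all 7 ; 0 left.
Total = 18×3 + 12×9 + 11×2 + 10×7 = 254.

254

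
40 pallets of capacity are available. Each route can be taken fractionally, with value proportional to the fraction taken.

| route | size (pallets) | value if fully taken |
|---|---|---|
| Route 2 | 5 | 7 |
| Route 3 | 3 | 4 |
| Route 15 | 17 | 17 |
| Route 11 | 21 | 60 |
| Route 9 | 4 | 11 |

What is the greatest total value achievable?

89

Sort by value density: Route 11 60/21≈2.86, Route 9 11/4≈2.75, Route 2 7/5≈1.4, Route 3 4/3≈1.33, Route 15 17/17≈1.
Route 11: take in full, 21 pallets for value 60 — 19 left.
Take all of Route 9 (4 pallets, value 11) — 15 pallets left.
All 5 pallets of Route 2 fit (value 7) — 10 remain.
Route 3: take in full, 3 pallets for value 4 — 7 left.
Fill the last 7 pallets with part of Route 15: 7/17 of it earns 7.
Total value = 89.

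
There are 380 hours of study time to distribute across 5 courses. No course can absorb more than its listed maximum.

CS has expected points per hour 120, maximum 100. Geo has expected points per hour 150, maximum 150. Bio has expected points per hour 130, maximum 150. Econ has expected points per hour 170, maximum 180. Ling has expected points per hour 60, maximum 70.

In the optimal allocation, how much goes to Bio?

50

Highest expected points per hour first: Econ 170 > Geo 150 > Bio 130 > CS 120 > Ling 60.
Give Econ 180 to hit its cap of 180 ; 200 left.
Geo takes 150 to reach its cap of 150 ; 50 left.
Bio: +50 (room for 150) → 50. Pool exhausted.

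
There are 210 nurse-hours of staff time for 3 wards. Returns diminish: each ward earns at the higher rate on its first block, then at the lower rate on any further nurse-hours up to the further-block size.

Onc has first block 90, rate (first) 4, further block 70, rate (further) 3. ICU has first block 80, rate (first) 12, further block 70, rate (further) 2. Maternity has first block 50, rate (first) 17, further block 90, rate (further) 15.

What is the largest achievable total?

Rank every tier by rate: Maternity/tier1 17 > Maternity/tier2 15 > ICU/tier1 12 > Onc/tier1 4 > Onc/tier2 3 > ICU/tier2 2.
Maternity tier1 at 17: fill all 50 — 160 left.
Maternity tier2 at 15: fill all 90 — 70 left.
70 remain; put them into ICU tier1 at 12.
Total = 17×50 + 15×90 + 12×70 = 3040.

3040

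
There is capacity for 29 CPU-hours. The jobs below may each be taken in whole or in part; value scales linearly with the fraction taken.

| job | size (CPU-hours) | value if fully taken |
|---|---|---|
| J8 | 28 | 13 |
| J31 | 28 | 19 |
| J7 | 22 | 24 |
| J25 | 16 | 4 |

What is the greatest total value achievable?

28.75

Sort by value density: J7 24/22≈1.09, J31 19/28≈0.679, J8 13/28≈0.464, J25 4/16≈0.25.
All 22 CPU-hours of J7 fit (value 24) ; 7 remain.
Only 7 CPU-hours remain; take 7/28 of J31 for value 19×7/28 = 4.75.
Total value = 28.75.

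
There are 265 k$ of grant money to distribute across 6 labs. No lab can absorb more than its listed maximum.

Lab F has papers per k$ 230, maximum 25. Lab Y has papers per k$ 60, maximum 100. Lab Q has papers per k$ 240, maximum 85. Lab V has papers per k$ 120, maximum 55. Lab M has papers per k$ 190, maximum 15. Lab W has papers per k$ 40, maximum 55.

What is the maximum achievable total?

40700

Highest papers per k$ first: Lab Q 240 > Lab F 230 > Lab M 190 > Lab V 120 > Lab Y 60 > Lab W 40.
Lab Q takes 85 to reach its cap of 85 ; 180 left.
Give Lab F 25 to hit its cap of 25 ; 155 left.
Lab M: +15 to 15 (cap) ; 140 left.
Lab V takes 55 to reach its cap of 55 ; 85 left.
Only 85 left; Lab Y takes them to reach 85.
Total = 230×25 + 60×85 + 240×85 + 120×55 + 190×15 = 40700.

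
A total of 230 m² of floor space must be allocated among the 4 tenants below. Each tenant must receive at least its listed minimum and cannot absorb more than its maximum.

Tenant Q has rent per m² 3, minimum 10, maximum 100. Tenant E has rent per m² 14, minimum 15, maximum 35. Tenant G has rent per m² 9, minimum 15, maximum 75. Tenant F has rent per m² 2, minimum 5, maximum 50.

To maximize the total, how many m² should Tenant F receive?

20

Meeting every minimum uses 10+15+15+5 = 45 m², leaving 185.
Rank by rent per m²: Tenant E 14 > Tenant G 9 > Tenant Q 3 > Tenant F 2.
Tenant E: +20 to 35 (cap) — 165 left.
Tenant G: +60 to 75 (cap) — 105 left.
Tenant Q: +90 to 100 (cap) — 15 left.
Only 15 left; Tenant F takes them to reach 20.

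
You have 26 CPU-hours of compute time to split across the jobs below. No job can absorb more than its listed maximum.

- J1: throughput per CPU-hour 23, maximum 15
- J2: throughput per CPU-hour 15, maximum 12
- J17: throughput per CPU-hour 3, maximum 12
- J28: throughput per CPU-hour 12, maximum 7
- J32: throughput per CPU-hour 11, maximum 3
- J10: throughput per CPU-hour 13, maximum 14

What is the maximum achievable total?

510

Highest throughput per CPU-hour first: J1 23 > J2 15 > J10 13 > J28 12 > J32 11 > J17 3.
J1: +15 to 15 (cap) ; 11 left.
J2 has room for 12 but only 11 remain, so it gets 11.
Total = 23×15 + 15×11 = 510.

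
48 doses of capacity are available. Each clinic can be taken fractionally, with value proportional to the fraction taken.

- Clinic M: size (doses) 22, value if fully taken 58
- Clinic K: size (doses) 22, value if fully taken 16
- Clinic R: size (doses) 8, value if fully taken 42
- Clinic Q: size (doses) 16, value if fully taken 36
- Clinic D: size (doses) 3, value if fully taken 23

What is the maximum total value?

156.75

Rank by value-to-size ratio: Clinic D 23/3≈7.67, Clinic R 42/8≈5.25, Clinic M 58/22≈2.64, Clinic Q 36/16≈2.25, Clinic K 16/22≈0.727.
All 3 doses of Clinic D fit (value 23) ; 45 remain.
All 8 doses of Clinic R fit (value 42) ; 37 remain.
All 22 doses of Clinic M fit (value 58) ; 15 remain.
Only 15 doses remain; take 15/16 of Clinic Q for value 36×15/16 = 33.75.
Total value = 156.75.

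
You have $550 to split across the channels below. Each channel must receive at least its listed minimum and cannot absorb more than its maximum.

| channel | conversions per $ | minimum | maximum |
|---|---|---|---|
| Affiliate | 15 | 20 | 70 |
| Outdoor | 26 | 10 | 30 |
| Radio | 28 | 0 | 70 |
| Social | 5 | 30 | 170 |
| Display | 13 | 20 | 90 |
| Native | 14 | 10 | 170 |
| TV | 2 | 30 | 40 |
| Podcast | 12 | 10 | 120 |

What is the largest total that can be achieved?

Meeting every minimum uses 20+10+0+30+20+10+30+10 = 130 $, leaving 420.
Highest conversions per $ first: Radio 28 > Outdoor 26 > Affiliate 15 > Native 14 > Display 13 > Podcast 12 > Social 5 > TV 2.
Radio: +70 to 70 (cap) → 350 left.
Give Outdoor 20 more to hit its cap of 30 → 330 left.
Affiliate takes 50 more to reach its cap of 70 → 280 left.
Native: +160 to 170 (cap) → 120 left.
Give Display 70 more to hit its cap of 90 → 50 left.
Podcast: +50 (room for 110) → 60. Pool exhausted.
Total = 15×70 + 26×30 + 28×70 + 5×30 + 13×90 + 14×170 + 2×30 + 12×60 = 8270.

8270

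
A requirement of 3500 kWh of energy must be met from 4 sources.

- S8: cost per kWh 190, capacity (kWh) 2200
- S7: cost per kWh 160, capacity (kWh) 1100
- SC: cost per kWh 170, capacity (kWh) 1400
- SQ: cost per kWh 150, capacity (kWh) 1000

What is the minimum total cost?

564000

Fill from the cheapest source first.
SQ at 150: take all 1000 kWh — 2500 still needed.
S7 (160): use full 1100 — 1400 kWh to go.
SC at 170: take all 1400 kWh — 0 still needed.
S8: unused.
Cost = 1000×150 + 1100×160 + 1400×170 = 564000.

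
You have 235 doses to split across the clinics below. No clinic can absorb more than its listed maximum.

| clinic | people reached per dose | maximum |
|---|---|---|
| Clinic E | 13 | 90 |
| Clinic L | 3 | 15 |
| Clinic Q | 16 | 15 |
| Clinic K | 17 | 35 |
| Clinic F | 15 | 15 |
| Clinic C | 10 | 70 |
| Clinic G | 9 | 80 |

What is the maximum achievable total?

Order the clinics by people reached per dose: Clinic K 17 > Clinic Q 16 > Clinic F 15 > Clinic E 13 > Clinic C 10 > Clinic G 9 > Clinic L 3.
Clinic K takes 35 to reach its cap of 35 ; 200 left.
Give Clinic Q 15 to hit its cap of 15 ; 185 left.
Give Clinic F 15 to hit its cap of 15 ; 170 left.
Clinic E: +90 to 90 (cap) ; 80 left.
Give Clinic C 70 to hit its cap of 70 ; 10 left.
Only 10 left; Clinic G takes them to reach 10.
Total = 13×90 + 16×15 + 17×35 + 15×15 + 10×70 + 9×10 = 3020.

3020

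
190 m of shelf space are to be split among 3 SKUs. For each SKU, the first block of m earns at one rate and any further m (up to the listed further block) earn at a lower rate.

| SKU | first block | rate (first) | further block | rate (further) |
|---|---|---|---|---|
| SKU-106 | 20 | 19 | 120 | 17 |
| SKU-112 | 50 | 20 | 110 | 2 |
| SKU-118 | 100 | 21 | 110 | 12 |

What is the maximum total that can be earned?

3820

Treat each block as its own option and order by rate: SKU-118/tier1 21 > SKU-112/tier1 20 > SKU-106/tier1 19 > SKU-106/tier2 17 > SKU-118/tier2 12 > SKU-112/tier2 2.
SKU-118 tier1 at 21: fill all 100 ; 90 left.
Fill SKU-112 tier1 block (50 at 20) ; 40 left.
SKU-106 tier1 at 19: fill all 20 ; 20 left.
20 remain; put them into SKU-106 tier2 at 17.
Total = 21×100 + 20×50 + 19×20 + 17×20 = 3820.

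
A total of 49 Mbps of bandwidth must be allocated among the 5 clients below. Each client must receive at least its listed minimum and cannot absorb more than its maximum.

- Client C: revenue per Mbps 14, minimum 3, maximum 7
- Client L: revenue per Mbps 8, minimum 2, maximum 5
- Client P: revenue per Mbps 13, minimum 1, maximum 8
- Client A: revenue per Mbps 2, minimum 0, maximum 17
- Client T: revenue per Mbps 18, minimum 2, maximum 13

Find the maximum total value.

508

Meeting every minimum uses 3+2+1+0+2 = 8 Mbps, leaving 41.
Rank by revenue per Mbps: Client T 18 > Client C 14 > Client P 13 > Client L 8 > Client A 2.
Give Client T 11 more to hit its cap of 13 → 30 left.
Client C: +4 to 7 (cap) → 26 left.
Client P takes 7 more to reach its cap of 8 → 19 left.
Give Client L 3 more to hit its cap of 5 → 16 left.
Only 16 left; Client A takes them to reach 16.
Total = 14×7 + 8×5 + 13×8 + 2×16 + 18×13 = 508.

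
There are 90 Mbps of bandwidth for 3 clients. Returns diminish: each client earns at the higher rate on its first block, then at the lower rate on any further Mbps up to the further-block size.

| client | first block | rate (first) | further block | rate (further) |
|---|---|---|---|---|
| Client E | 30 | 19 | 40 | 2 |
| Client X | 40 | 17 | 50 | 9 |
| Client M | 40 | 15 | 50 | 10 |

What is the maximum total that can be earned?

1550

Rank every tier by rate: Client E/first 19 > Client X/first 17 > Client M/first 15 > Client M/second 10 > Client X/second 9 > Client E/second 2.
Client E/first (19): +30 ; 60 left.
Fill Client X first block (40 at 17) ; 20 left.
Client M first at 15: only 20 left, fill 20.
Total = 19×30 + 17×40 + 15×20 = 1550.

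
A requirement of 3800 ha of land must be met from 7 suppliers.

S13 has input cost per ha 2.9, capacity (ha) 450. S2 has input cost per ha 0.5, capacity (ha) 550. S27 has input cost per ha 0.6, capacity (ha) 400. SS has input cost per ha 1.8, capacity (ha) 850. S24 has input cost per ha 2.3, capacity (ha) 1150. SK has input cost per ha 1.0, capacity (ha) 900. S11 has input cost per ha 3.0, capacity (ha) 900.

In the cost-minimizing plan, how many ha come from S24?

Cheapest first:
S2 (0.5): use full 550 — 3250 ha to go.
S27 at 0.6: take all 400 ha — 2850 still needed.
Take 900 from SK at 1.0 — need 1950 more.
SS (1.8): use full 850 — 1100 ha to go.
Take 1100 from S24 at 2.3 to finish.
S13, S11: unused.

1100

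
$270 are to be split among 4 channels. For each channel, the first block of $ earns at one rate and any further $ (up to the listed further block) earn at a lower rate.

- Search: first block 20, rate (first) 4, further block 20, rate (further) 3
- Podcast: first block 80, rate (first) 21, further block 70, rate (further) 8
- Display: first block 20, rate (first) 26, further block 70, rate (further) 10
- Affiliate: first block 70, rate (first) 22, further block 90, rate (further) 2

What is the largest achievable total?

4680

Rank every tier by rate: Display/tier1 26 > Affiliate/tier1 22 > Podcast/tier1 21 > Display/tier2 10 > Podcast/tier2 8 > Search/tier1 4 > Search/tier2 3 > Affiliate/tier2 2.
Display tier1 at 26: fill all 20 ; 250 left.
Affiliate tier1 at 22: fill all 70 ; 180 left.
Podcast tier1 at 21: fill all 80 ; 100 left.
Fill Display tier2 block (70 at 10) ; 30 left.
Podcast tier2 at 8: only 30 left, fill 30.
Total = 26×20 + 22×70 + 21×80 + 10×70 + 8×30 = 4680.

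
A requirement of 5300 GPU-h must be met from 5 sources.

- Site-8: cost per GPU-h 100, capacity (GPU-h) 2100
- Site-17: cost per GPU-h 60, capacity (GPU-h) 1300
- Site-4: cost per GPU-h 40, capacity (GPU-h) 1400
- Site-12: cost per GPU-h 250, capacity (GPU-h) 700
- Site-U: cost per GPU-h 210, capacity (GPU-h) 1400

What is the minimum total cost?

449000

Use sources in increasing cost order.
Site-4 at 40: take all 1400 GPU-h ; 3900 still needed.
Site-17 at 60: take all 1300 GPU-h ; 2600 still needed.
Take 2100 from Site-8 at 100 ; need 500 more.
Site-U at 210: take 500 of its 1400 ; requirement met.
Site-12: unused.
Cost = 1400×40 + 1300×60 + 2100×100 + 500×210 = 449000.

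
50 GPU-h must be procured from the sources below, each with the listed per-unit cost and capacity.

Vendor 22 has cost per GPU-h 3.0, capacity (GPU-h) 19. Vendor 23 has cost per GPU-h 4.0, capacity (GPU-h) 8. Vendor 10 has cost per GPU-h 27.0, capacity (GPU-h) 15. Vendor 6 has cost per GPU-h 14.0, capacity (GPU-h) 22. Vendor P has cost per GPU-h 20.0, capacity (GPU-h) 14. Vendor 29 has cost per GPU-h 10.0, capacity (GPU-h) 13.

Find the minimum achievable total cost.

359

Cheapest first:
Vendor 22 (3.0): use full 19 ; 31 GPU-h to go.
Vendor 23 (4.0): use full 8 ; 23 GPU-h to go.
Vendor 29 (10.0): use full 13 ; 10 GPU-h to go.
Vendor 6 at 14.0: take 10 of its 22 ; requirement met.
Vendor P, Vendor 10: unused.
Cost = 19×3.0 + 8×4.0 + 13×10.0 + 10×14.0 = 359.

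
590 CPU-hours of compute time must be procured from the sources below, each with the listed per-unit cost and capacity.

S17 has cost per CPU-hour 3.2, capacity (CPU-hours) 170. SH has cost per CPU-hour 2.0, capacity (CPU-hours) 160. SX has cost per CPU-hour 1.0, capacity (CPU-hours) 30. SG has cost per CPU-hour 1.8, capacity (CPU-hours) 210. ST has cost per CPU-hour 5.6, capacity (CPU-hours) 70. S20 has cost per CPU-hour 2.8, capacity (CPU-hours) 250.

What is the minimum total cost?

Fill from the cheapest source first.
Take 30 from SX at 1.0 — need 560 more.
Take 210 from SG at 1.8 — need 350 more.
SH (2.0): use full 160 — 190 CPU-hours to go.
S20 at 2.8: take 190 of its 250 — requirement met.
S17, ST: unused.
Cost = 30×1.0 + 210×1.8 + 160×2.0 + 190×2.8 = 1260.

1260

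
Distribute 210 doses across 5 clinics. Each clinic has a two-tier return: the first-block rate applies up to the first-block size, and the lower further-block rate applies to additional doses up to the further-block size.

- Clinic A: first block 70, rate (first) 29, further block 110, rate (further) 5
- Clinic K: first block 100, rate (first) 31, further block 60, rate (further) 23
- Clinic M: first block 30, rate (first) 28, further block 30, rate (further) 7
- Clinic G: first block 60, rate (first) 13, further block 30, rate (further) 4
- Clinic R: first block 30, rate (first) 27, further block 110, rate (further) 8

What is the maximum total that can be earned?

Order all 10 blocks by rate: Clinic K/tier1 31 > Clinic A/tier1 29 > Clinic M/tier1 28 > Clinic R/tier1 27 > Clinic K/tier2 23 > Clinic G/tier1 13 > Clinic R/tier2 8 > Clinic M/tier2 7 > Clinic A/tier2 5 > Clinic G/tier2 4.
Clinic K tier1 at 31: fill all 100 — 110 left.
Clinic A tier1 at 29: fill all 70 — 40 left.
Clinic M tier1 at 28: fill all 30 — 10 left.
10 remain; put them into Clinic R tier1 at 27.
Total = 31×100 + 29×70 + 28×30 + 27×10 = 6240.

6240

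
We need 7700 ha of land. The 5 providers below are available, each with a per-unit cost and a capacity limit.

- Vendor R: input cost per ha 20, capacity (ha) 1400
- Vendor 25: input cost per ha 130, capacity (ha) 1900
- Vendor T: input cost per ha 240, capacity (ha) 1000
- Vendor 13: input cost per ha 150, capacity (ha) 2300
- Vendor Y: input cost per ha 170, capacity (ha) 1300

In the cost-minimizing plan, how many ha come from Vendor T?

Fill from the cheapest provider first.
Vendor R (20): use full 1400 → 6300 ha to go.
Take 1900 from Vendor 25 at 130 → need 4400 more.
Vendor 13 (150): use full 2300 → 2100 ha to go.
Take 1300 from Vendor Y at 170 → need 800 more.
Vendor T (240): take the remaining 800 → done.

800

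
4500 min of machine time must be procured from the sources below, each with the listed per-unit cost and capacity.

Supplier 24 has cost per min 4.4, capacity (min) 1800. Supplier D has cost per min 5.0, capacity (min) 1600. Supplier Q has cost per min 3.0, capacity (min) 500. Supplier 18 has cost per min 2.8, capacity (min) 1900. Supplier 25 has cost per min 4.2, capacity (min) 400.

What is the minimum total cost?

Fill from the cheapest source first.
Supplier 18 at 2.8: take all 1900 min → 2600 still needed.
Take 500 from Supplier Q at 3.0 → need 2100 more.
Supplier 25 (4.2): use full 400 → 1700 min to go.
Supplier 24 at 4.4: take 1700 of its 1800 → requirement met.
Supplier D: unused.
Cost = 1900×2.8 + 500×3.0 + 400×4.2 + 1700×4.4 = 15980.

15980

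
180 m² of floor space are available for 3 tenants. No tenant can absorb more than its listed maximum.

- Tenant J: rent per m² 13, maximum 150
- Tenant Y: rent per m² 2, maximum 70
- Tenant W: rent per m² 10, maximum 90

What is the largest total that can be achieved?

2250

Order the tenants by rent per m²: Tenant J 13 > Tenant W 10 > Tenant Y 2.
Tenant J takes 150 to reach its cap of 150 → 30 left.
Tenant W has room for 90 but only 30 remain, so it gets 30.
Total = 13×150 + 10×30 = 2250.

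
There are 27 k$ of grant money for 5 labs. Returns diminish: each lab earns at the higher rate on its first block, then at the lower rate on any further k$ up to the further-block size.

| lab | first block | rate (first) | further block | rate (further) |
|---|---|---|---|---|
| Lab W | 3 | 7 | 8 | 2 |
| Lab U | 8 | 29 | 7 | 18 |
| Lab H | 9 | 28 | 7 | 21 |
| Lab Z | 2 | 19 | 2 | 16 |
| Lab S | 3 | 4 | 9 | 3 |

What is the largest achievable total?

Treat each block as its own option and order by rate: Lab U/first 29 > Lab H/first 28 > Lab H/second 21 > Lab Z/first 19 > Lab U/second 18 > Lab Z/second 16 > Lab W/first 7 > Lab S/first 4 > Lab S/second 3 > Lab W/second 2.
Lab U/first (29): +8 ; 19 left.
Lab H/first (28): +9 ; 10 left.
Lab H/second (21): +7 ; 3 left.
Lab Z/first (19): +2 ; 1 left.
1 remain; put them into Lab U second at 18.
Total = 29×8 + 28×9 + 21×7 + 19×2 + 18×1 = 687.

687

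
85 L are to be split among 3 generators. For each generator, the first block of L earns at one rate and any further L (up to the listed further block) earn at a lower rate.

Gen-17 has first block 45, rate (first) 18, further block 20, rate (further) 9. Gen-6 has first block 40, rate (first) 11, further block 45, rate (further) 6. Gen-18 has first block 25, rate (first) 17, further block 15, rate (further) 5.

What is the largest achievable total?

1400

Rank every tier by rate: Gen-17/tier1 18 > Gen-18/tier1 17 > Gen-6/tier1 11 > Gen-17/tier2 9 > Gen-6/tier2 6 > Gen-18/tier2 5.
Gen-17 tier1 at 18: fill all 45 → 40 left.
Fill Gen-18 tier1 block (25 at 17) → 15 left.
Gen-6 tier1 at 11: only 15 left, fill 15.
Total = 18×45 + 17×25 + 11×15 = 1400.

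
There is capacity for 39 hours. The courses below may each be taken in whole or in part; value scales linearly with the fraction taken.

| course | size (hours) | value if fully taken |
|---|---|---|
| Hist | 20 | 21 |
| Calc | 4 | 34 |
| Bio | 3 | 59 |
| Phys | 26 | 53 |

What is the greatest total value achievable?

152.3

Sort by value density: Bio 59/3≈19.7, Calc 34/4≈8.5, Phys 53/26≈2.04, Hist 21/20≈1.05.
Take all of Bio (3 hours, value 59) → 36 hours left.
All 4 hours of Calc fit (value 34) → 32 remain.
Phys: take in full, 26 hours for value 53 → 6 left.
6 hours left: a 6/20 share of Hist gives 21×6/20 = 6.3.
Total value = 152.3.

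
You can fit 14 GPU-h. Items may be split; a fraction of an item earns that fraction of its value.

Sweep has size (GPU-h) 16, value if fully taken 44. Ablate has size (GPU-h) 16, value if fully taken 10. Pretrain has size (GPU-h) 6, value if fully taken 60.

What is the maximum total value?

Sort by value density: Pretrain 60/6≈10, Sweep 44/16≈2.75, Ablate 10/16≈0.625.
All 6 GPU-h of Pretrain fit (value 60) → 8 remain.
Fill the last 8 GPU-h with part of Sweep: 8/16 of it earns 22.
Total value = 82.

82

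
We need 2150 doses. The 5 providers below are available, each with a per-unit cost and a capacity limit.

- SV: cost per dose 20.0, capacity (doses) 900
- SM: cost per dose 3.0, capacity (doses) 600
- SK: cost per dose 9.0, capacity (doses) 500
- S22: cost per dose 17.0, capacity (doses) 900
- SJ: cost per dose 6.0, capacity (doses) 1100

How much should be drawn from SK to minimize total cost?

Fill from the cheapest provider first.
Take 600 from SM at 3.0 — need 1550 more.
SJ (6.0): use full 1100 — 450 doses to go.
SK (9.0): take the remaining 450 — done.
S22, SV: unused.

450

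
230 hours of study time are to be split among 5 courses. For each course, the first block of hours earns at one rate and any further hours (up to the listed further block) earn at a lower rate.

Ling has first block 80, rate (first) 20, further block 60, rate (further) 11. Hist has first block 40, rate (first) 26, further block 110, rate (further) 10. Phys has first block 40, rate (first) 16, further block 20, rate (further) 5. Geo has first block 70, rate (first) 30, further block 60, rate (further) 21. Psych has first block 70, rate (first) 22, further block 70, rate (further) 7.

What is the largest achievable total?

Order all 10 blocks by rate: Geo/first 30 > Hist/first 26 > Psych/first 22 > Geo/second 21 > Ling/first 20 > Phys/first 16 > Ling/second 11 > Hist/second 10 > Psych/second 7 > Phys/second 5.
Geo first at 30: fill all 70 → 160 left.
Fill Hist first block (40 at 26) → 120 left.
Psych first at 22: fill all 70 → 50 left.
50 remain; put them into Geo second at 21.
Total = 30×70 + 26×40 + 22×70 + 21×50 = 5730.

5730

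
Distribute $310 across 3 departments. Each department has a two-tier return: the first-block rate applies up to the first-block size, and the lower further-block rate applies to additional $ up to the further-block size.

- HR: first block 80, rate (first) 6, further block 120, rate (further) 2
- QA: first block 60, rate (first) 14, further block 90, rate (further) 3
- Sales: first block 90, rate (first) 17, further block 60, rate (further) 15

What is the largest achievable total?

3810

Treat each block as its own option and order by rate: Sales/first 17 > Sales/second 15 > QA/first 14 > HR/first 6 > QA/second 3 > HR/second 2.
Fill Sales first block (90 at 17) → 220 left.
Sales second at 15: fill all 60 → 160 left.
QA first at 14: fill all 60 → 100 left.
HR first at 6: fill all 80 → 20 left.
20 remain; put them into QA second at 3.
Total = 17×90 + 15×60 + 14×60 + 6×80 + 3×20 = 3810.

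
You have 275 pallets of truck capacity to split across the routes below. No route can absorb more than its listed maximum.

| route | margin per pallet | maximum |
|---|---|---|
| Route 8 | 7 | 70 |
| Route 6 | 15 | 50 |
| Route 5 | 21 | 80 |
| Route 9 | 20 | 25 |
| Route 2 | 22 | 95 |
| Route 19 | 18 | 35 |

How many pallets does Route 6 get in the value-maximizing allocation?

40

Rank by margin per pallet: Route 2 22 > Route 5 21 > Route 9 20 > Route 19 18 > Route 6 15 > Route 8 7.
Route 2 takes 95 to reach its cap of 95 → 180 left.
Route 5: +80 to 80 (cap) → 100 left.
Route 9: +25 to 25 (cap) → 75 left.
Route 19 takes 35 to reach its cap of 35 → 40 left.
Route 6: +40 (room for 50) → 40. Pool exhausted.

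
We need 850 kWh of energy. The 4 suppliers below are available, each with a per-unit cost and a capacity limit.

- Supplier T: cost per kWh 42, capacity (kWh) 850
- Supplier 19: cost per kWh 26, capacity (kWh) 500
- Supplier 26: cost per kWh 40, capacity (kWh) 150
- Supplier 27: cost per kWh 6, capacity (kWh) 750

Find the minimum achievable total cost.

7100

Fill from the cheapest supplier first.
Take 750 from Supplier 27 at 6 ; need 100 more.
Supplier 19 (26): take the remaining 100 ; done.
Supplier 26, Supplier T: unused.
Cost = 750×6 + 100×26 = 7100.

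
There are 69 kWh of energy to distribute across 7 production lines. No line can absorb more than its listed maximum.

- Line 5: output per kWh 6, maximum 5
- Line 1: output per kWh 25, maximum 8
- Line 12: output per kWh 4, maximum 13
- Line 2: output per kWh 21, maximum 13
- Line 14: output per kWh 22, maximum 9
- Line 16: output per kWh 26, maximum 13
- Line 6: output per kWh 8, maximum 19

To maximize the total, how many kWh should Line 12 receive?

Order the production lines by output per kWh: Line 16 26 > Line 1 25 > Line 14 22 > Line 2 21 > Line 6 8 > Line 5 6 > Line 12 4.
Line 16: +13 to 13 (cap) → 56 left.
Line 1: +8 to 8 (cap) → 48 left.
Line 14: +9 to 9 (cap) → 39 left.
Line 2 takes 13 to reach its cap of 13 → 26 left.
Give Line 6 19 to hit its cap of 19 → 7 left.
Line 5: +5 to 5 (cap) → 2 left.
Line 12: +2 (room for 13) → 2. Pool exhausted.

2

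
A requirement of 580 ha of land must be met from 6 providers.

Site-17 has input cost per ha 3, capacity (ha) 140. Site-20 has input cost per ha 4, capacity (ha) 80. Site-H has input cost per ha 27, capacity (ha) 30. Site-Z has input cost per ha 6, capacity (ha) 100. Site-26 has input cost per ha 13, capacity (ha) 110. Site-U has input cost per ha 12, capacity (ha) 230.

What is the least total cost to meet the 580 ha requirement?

Cheapest first:
Site-17 (3): use full 140 → 440 ha to go.
Site-20 at 4: take all 80 ha → 360 still needed.
Take 100 from Site-Z at 6 → need 260 more.
Site-U (12): use full 230 → 30 ha to go.
Site-26 (13): take the remaining 30 → done.
Site-H: unused.
Cost = 140×3 + 80×4 + 100×6 + 230×12 + 30×13 = 4490.

4490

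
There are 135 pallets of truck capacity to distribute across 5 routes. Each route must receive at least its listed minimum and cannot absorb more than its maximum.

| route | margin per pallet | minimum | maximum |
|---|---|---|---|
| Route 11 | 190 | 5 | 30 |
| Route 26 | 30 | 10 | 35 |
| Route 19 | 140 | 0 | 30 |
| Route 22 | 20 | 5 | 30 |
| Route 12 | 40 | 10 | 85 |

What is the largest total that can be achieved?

12700

Meeting every minimum uses 5+10+0+5+10 = 30 pallets, leaving 105.
Rank by margin per pallet: Route 11 190 > Route 19 140 > Route 12 40 > Route 26 30 > Route 22 20.
Route 11: +25 to 30 (cap) ; 80 left.
Route 19: +30 to 30 (cap) ; 50 left.
Route 12 has room for 75 more but only 50 remain, so it gets 60.
Total = 190×30 + 30×10 + 140×30 + 20×5 + 40×60 = 12700.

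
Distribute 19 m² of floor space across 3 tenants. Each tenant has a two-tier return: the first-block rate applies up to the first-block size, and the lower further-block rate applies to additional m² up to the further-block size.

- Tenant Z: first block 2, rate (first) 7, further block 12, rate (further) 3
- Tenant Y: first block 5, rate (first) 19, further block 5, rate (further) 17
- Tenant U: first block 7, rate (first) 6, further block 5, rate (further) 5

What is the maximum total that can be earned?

Order all 6 blocks by rate: Tenant Y/T1 19 > Tenant Y/T2 17 > Tenant Z/T1 7 > Tenant U/T1 6 > Tenant U/T2 5 > Tenant Z/T2 3.
Tenant Y/T1 (19): +5 → 14 left.
Tenant Y/T2 (17): +5 → 9 left.
Tenant Z T1 at 7: fill all 2 → 7 left.
Tenant U/T1 (6): +7 → 0 left.
Total = 19×5 + 17×5 + 7×2 + 6×7 = 236.

236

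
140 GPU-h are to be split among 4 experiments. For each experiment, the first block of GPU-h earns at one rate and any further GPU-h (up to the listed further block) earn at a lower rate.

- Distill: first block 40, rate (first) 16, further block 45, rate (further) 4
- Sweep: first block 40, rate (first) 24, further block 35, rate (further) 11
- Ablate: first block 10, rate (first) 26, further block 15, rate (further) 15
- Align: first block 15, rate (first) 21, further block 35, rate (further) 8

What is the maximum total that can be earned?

Rank every tier by rate: Ablate/tier1 26 > Sweep/tier1 24 > Align/tier1 21 > Distill/tier1 16 > Ablate/tier2 15 > Sweep/tier2 11 > Align/tier2 8 > Distill/tier2 4.
Ablate/tier1 (26): +10 → 130 left.
Sweep/tier1 (24): +40 → 90 left.
Align tier1 at 21: fill all 15 → 75 left.
Distill tier1 at 16: fill all 40 → 35 left.
Fill Ablate tier2 block (15 at 15) → 20 left.
20 remain; put them into Sweep tier2 at 11.
Total = 26×10 + 24×40 + 21×15 + 16×40 + 15×15 + 11×20 = 2620.

2620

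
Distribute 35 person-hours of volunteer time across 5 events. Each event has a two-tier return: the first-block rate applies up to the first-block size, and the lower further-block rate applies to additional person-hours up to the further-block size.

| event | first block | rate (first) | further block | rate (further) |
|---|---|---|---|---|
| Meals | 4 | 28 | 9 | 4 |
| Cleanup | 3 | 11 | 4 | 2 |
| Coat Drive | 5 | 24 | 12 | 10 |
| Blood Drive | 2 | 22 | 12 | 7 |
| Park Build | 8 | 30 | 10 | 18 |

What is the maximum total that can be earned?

Treat each block as its own option and order by rate: Park Build/T1 30 > Meals/T1 28 > Coat Drive/T1 24 > Blood Drive/T1 22 > Park Build/T2 18 > Cleanup/T1 11 > Coat Drive/T2 10 > Blood Drive/T2 7 > Meals/T2 4 > Cleanup/T2 2.
Park Build/T1 (30): +8 ; 27 left.
Meals T1 at 28: fill all 4 ; 23 left.
Coat Drive T1 at 24: fill all 5 ; 18 left.
Fill Blood Drive T1 block (2 at 22) ; 16 left.
Fill Park Build T2 block (10 at 18) ; 6 left.
Cleanup T1 at 11: fill all 3 ; 3 left.
3 remain; put them into Coat Drive T2 at 10.
Total = 30×8 + 28×4 + 24×5 + 22×2 + 18×10 + 11×3 + 10×3 = 759.

759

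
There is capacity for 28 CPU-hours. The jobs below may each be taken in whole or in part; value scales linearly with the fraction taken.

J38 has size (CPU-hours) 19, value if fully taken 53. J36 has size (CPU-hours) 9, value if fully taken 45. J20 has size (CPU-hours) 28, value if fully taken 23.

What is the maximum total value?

98

Sort by value density: J36 45/9≈5, J38 53/19≈2.79, J20 23/28≈0.821.
All 9 CPU-hours of J36 fit (value 45) → 19 remain.
All 19 CPU-hours of J38 fit (value 53) → 0 remain.
Total value = 98.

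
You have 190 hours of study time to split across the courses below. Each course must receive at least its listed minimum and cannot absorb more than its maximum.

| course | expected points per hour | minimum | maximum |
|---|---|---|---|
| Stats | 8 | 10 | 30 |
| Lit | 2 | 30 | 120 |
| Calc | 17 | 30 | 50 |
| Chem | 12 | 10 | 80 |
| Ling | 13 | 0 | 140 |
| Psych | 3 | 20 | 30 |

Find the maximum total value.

2080

Meeting every minimum uses 10+30+30+10+0+20 = 100 hours, leaving 90.
Order the courses by expected points per hour: Calc 17 > Ling 13 > Chem 12 > Stats 8 > Psych 3 > Lit 2.
Calc takes 20 more to reach its cap of 50 — 70 left.
Ling has room for 140 more but only 70 remain, so it gets 70.
Total = 8×10 + 2×30 + 17×50 + 12×10 + 13×70 + 3×20 = 2080.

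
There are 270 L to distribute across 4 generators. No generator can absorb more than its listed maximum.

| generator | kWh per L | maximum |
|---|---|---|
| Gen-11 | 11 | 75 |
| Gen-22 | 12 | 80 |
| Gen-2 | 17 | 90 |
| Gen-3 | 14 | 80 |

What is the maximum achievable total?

3830

Rank by kWh per L: Gen-2 17 > Gen-3 14 > Gen-22 12 > Gen-11 11.
Give Gen-2 90 to hit its cap of 90 — 180 left.
Give Gen-3 80 to hit its cap of 80 — 100 left.
Give Gen-22 80 to hit its cap of 80 — 20 left.
Gen-11 has room for 75 but only 20 remain, so it gets 20.
Total = 11×20 + 12×80 + 17×90 + 14×80 = 3830.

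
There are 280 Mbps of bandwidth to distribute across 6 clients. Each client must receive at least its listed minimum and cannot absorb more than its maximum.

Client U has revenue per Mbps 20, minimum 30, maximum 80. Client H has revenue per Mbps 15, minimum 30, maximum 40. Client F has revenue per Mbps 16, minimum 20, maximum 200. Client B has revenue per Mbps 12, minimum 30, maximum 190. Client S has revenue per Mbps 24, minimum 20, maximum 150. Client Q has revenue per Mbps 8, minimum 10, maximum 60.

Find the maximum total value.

5610

Meeting every minimum uses 30+30+20+30+20+10 = 140 Mbps, leaving 140.
Highest revenue per Mbps first: Client S 24 > Client U 20 > Client F 16 > Client H 15 > Client B 12 > Client Q 8.
Client S: +130 to 150 (cap) ; 10 left.
Only 10 left; Client U takes them to reach 40.
Total = 20×40 + 15×30 + 16×20 + 12×30 + 24×150 + 8×10 = 5610.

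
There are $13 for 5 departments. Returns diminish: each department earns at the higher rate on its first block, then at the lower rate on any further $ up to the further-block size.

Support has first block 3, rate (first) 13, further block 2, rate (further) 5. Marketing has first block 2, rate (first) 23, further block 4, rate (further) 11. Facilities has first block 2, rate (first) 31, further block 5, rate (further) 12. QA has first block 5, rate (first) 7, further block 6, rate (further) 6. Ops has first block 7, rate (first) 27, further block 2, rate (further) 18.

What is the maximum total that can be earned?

Order all 10 blocks by rate: Facilities/tier1 31 > Ops/tier1 27 > Marketing/tier1 23 > Ops/tier2 18 > Support/tier1 13 > Facilities/tier2 12 > Marketing/tier2 11 > QA/tier1 7 > QA/tier2 6 > Support/tier2 5.
Facilities tier1 at 31: fill all 2 ; 11 left.
Fill Ops tier1 block (7 at 27) ; 4 left.
Fill Marketing tier1 block (2 at 23) ; 2 left.
Ops tier2 at 18: fill all 2 ; 0 left.
Total = 31×2 + 27×7 + 23×2 + 18×2 = 333.

333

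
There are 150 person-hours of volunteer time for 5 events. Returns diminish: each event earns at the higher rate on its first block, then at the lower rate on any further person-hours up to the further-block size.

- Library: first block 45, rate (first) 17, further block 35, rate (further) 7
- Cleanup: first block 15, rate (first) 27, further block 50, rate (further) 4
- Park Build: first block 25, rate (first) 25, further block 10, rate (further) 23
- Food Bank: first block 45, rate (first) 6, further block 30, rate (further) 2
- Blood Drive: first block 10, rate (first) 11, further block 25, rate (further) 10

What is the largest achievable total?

2525

Treat each block as its own option and order by rate: Cleanup/first 27 > Park Build/first 25 > Park Build/second 23 > Library/first 17 > Blood Drive/first 11 > Blood Drive/second 10 > Library/second 7 > Food Bank/first 6 > Cleanup/second 4 > Food Bank/second 2.
Fill Cleanup first block (15 at 27) — 135 left.
Park Build first at 25: fill all 25 — 110 left.
Fill Park Build second block (10 at 23) — 100 left.
Fill Library first block (45 at 17) — 55 left.
Fill Blood Drive first block (10 at 11) — 45 left.
Blood Drive/second (10): +25 — 20 left.
Library/second: +20 of 35 at 7; pool empty.
Total = 27×15 + 25×25 + 23×10 + 17×45 + 11×10 + 10×25 + 7×20 = 2525.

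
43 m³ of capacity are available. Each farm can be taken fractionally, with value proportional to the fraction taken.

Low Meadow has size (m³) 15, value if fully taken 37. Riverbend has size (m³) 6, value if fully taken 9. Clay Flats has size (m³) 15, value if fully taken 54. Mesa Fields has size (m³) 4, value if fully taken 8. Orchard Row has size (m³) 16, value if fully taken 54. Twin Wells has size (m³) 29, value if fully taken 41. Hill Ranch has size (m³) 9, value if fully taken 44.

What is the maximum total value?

Sort by value density: Hill Ranch 44/9≈4.89, Clay Flats 54/15≈3.6, Orchard Row 54/16≈3.38, Low Meadow 37/15≈2.47, Mesa Fields 8/4≈2, Riverbend 9/6≈1.5, Twin Wells 41/29≈1.41.
Take all of Hill Ranch (9 m³, value 44) → 34 m³ left.
Take all of Clay Flats (15 m³, value 54) → 19 m³ left.
Orchard Row: take in full, 16 m³ for value 54 → 3 left.
Only 3 m³ remain; take 3/15 of Low Meadow for value 37×3/15 = 7.4.
Total value = 159.4.

159.4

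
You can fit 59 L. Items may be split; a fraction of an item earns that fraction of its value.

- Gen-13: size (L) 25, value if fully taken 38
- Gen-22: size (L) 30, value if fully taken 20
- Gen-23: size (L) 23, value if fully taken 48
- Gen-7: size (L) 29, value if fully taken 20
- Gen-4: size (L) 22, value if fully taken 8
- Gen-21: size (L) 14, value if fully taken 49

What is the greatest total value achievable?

Sort by value density: Gen-21 49/14≈3.5, Gen-23 48/23≈2.09, Gen-13 38/25≈1.52, Gen-7 20/29≈0.69, Gen-22 20/30≈0.667, Gen-4 8/22≈0.364.
Take all of Gen-21 (14 L, value 49) ; 45 L left.
Gen-23: take in full, 23 L for value 48 ; 22 left.
Only 22 L remain; take 22/25 of Gen-13 for value 38×22/25 = 33.44.
Total value = 130.44.

130.44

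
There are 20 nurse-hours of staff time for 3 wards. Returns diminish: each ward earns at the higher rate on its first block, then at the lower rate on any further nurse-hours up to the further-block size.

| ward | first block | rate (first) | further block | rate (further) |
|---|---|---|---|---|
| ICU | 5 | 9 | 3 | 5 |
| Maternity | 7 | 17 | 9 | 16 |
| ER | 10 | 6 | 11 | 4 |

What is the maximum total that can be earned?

299

Rank every tier by rate: Maternity/tier1 17 > Maternity/tier2 16 > ICU/tier1 9 > ER/tier1 6 > ICU/tier2 5 > ER/tier2 4.
Maternity/tier1 (17): +7 — 13 left.
Fill Maternity tier2 block (9 at 16) — 4 left.
ICU tier1 at 9: only 4 left, fill 4.
Total = 17×7 + 16×9 + 9×4 = 299.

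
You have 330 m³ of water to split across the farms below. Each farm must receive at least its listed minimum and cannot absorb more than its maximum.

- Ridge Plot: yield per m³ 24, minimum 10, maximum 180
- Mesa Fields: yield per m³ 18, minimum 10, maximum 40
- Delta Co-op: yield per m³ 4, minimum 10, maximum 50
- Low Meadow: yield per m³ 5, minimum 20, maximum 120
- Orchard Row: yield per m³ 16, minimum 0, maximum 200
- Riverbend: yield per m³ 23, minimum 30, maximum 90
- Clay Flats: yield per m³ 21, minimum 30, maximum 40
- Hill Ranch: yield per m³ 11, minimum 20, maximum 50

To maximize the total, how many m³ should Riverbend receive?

60

Meeting every minimum uses 10+10+10+20+0+30+30+20 = 130 m³, leaving 200.
Highest yield per m³ first: Ridge Plot 24 > Riverbend 23 > Clay Flats 21 > Mesa Fields 18 > Orchard Row 16 > Hill Ranch 11 > Low Meadow 5 > Delta Co-op 4.
Ridge Plot: +170 to 180 (cap) → 30 left.
Riverbend: +30 (room for 60) → 60. Pool exhausted.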